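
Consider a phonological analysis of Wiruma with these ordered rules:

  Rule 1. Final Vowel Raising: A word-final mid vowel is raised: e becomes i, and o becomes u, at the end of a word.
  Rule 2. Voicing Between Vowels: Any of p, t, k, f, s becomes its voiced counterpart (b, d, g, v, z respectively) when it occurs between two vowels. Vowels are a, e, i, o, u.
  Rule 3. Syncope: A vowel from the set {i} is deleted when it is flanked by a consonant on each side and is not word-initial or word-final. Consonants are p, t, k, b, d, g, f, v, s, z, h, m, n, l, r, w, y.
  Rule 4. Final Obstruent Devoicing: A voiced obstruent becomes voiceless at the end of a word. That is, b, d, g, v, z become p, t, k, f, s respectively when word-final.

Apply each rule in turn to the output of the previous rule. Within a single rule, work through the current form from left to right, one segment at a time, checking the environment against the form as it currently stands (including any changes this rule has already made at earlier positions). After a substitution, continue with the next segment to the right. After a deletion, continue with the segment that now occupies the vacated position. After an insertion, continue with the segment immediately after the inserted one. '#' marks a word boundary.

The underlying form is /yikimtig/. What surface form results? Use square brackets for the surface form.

[ygmtk]

Rule 1 Final Vowel Raising: no change — [yikimtig]
Rule 2 Voicing Between Vowels: [yikimtig] → [yigimtig]
Rule 3 Syncope: [yigimtig] → [ygmtg]
Rule 4 Final Obstruent Devoicing: [ygmtg] → [ygmtk]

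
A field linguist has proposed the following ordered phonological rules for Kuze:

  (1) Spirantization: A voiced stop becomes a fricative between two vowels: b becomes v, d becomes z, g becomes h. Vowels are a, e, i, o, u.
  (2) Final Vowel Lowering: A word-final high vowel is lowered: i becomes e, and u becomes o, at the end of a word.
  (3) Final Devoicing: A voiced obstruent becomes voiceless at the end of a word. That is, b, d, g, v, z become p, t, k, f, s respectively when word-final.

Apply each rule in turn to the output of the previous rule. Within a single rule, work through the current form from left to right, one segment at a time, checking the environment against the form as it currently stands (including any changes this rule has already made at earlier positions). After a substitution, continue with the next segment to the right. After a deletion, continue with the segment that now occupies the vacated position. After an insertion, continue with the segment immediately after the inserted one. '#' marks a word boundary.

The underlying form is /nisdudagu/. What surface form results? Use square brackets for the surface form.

(1) Spirantization: [nisdudagu] → [nisduzahu]
(2) Final Vowel Lowering: [nisduzahu] → [nisduzaho]
(3) Final Devoicing: no change — [nisduzaho]

[nisduzaho]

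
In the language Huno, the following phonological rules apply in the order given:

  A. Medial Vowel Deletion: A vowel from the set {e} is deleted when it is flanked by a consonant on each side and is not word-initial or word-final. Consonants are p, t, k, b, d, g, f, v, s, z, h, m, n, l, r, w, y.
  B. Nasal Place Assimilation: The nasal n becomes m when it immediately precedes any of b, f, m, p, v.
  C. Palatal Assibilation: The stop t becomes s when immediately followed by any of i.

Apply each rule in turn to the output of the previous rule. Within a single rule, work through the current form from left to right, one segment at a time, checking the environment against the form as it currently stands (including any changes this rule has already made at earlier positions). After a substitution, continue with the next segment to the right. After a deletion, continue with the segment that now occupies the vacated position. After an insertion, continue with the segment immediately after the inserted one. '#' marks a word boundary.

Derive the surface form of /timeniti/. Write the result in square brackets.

[simnisi]

A Medial Vowel Deletion: [timeniti] → [timniti]
B Nasal Place Assimilation: no change — [timniti]
C Palatal Assibilation: [timniti] → [simnisi]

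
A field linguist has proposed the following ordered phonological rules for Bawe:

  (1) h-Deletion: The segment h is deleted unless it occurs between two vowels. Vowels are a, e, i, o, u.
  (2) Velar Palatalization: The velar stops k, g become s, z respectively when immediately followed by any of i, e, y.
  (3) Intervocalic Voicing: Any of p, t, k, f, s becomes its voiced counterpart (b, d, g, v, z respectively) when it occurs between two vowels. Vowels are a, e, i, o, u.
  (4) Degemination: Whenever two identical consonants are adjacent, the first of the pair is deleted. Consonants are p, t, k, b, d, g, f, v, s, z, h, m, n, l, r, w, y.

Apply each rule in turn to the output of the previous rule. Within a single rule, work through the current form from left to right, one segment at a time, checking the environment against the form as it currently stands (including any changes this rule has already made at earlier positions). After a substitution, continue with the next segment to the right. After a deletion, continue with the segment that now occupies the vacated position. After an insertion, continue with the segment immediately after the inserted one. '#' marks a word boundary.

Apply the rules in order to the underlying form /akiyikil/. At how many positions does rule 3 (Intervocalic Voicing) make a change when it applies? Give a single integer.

2

(1) h-Deletion: no change — [akiyikil]
(2) Velar Palatalization: [akiyikil] → [asiyisil]
(3) Intervocalic Voicing: [asiyisil] → [aziyizil]
(4) Degemination: no change — [aziyizil]
Rule 3 changed 2 position(s).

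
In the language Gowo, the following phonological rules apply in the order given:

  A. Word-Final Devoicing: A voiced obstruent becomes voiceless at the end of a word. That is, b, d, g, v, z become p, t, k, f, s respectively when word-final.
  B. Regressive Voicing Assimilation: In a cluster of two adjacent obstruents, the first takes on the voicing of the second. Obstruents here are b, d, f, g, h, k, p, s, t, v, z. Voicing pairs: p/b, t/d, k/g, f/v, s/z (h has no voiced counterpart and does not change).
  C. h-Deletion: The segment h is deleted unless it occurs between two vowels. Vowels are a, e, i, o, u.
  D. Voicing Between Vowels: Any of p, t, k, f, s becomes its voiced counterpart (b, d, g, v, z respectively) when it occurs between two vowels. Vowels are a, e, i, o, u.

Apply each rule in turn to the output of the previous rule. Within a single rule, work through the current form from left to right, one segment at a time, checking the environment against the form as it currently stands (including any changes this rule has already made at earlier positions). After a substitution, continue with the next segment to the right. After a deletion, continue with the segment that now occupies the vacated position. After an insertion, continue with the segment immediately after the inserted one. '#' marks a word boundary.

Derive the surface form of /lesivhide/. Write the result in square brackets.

[lezivide]

A Word-Final Devoicing: no change — [lesivhide]
B Regressive Voicing Assimilation: [lesivhide] → [lesifhide]
C h-Deletion: [lesifhide] → [lesifide]
D Voicing Between Vowels: [lesifide] → [lezivide]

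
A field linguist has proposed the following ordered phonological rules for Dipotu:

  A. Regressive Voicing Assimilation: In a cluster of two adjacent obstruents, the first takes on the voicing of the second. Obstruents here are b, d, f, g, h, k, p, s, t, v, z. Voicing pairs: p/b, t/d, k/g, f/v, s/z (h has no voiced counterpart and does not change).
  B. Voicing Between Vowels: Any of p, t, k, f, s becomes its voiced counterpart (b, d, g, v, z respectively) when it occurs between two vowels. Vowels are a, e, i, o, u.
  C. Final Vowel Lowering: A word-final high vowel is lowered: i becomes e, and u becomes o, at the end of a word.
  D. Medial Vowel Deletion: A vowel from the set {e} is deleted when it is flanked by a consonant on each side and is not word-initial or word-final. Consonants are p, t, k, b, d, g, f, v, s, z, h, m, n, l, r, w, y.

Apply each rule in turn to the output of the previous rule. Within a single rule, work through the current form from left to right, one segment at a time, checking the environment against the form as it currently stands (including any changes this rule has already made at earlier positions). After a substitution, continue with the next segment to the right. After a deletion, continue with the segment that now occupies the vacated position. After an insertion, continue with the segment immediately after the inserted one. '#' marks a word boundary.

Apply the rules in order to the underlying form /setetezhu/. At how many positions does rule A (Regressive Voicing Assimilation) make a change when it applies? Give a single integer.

A Regressive Voicing Assimilation: [setetezhu] → [seteteshu]
B Voicing Between Vowels: [seteteshu] → [sededeshu]
C Final Vowel Lowering: [sededeshu] → [sededesho]
D Medial Vowel Deletion: [sededesho] → [sddsho]
Rule A changed 1 position(s).

1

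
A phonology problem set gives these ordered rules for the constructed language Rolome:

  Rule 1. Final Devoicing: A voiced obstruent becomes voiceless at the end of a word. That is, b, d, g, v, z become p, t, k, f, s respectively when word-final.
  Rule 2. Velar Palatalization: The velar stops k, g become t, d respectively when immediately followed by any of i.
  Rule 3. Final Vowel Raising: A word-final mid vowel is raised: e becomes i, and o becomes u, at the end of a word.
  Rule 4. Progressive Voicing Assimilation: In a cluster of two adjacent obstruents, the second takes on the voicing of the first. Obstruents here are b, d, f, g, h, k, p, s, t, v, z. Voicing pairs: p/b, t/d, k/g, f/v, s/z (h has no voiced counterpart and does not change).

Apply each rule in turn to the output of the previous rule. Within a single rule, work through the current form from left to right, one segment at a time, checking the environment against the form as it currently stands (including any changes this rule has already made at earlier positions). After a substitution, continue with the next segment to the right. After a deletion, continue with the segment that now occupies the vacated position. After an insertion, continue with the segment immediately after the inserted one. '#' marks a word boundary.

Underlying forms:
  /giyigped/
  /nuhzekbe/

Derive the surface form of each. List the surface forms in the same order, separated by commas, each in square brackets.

/giyigped/:
  Rule 1 Final Devoicing: [giyigped] → [giyigpet]
  Rule 2 Velar Palatalization: [giyigpet] → [diyigpet]
  Rule 3 Final Vowel Raising: no change — [diyigpet]
  Rule 4 Progressive Voicing Assimilation: [diyigpet] → [diyigbet]
/nuhzekbe/:
  Rule 1 Final Devoicing: no change — [nuhzekbe]
  Rule 2 Velar Palatalization: no change — [nuhzekbe]
  Rule 3 Final Vowel Raising: [nuhzekbe] → [nuhzekbi]
  Rule 4 Progressive Voicing Assimilation: [nuhzekbi] → [nuhsekpi]

[diyigbet], [nuhsekpi]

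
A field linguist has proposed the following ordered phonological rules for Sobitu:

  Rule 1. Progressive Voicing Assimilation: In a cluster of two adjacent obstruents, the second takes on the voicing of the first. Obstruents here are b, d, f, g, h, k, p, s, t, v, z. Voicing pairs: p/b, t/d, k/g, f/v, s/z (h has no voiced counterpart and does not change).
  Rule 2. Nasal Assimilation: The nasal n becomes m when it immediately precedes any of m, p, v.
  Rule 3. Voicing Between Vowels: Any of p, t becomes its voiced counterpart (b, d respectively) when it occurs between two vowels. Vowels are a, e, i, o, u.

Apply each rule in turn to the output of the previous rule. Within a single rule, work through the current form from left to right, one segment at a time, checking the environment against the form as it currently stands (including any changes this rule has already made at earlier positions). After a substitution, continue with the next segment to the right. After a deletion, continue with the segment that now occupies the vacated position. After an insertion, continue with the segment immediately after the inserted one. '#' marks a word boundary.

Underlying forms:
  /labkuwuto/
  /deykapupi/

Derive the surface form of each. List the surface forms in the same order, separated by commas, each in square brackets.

/labkuwuto/:
  Rule 1 Progressive Voicing Assimilation: [labkuwuto] → [labguwuto]
  Rule 2 Nasal Assimilation: no change — [labguwuto]
  Rule 3 Voicing Between Vowels: [labguwuto] → [labguwudo]
/deykapupi/:
  Rule 1 Progressive Voicing Assimilation: no change — [deykapupi]
  Rule 2 Nasal Assimilation: no change — [deykapupi]
  Rule 3 Voicing Between Vowels: [deykapupi] → [deykabubi]

[labguwudo], [deykabubi]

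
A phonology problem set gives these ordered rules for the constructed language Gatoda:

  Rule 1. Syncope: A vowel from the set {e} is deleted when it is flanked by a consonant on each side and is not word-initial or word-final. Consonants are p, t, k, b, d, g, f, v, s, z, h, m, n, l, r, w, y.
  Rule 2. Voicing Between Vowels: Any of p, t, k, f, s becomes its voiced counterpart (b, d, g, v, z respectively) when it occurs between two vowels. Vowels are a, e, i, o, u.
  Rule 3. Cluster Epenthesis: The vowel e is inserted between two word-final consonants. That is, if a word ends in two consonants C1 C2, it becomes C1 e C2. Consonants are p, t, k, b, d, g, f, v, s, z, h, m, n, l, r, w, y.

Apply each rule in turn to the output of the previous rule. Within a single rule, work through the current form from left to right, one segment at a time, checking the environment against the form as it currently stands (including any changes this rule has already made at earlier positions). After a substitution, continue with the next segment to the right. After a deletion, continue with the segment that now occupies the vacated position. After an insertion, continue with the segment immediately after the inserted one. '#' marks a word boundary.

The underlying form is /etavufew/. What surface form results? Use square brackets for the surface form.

[edavufew]

Rule 1 Syncope: [etavufew] → [etavufw]
Rule 2 Voicing Between Vowels: [etavufw] → [edavufw]
Rule 3 Cluster Epenthesis: [edavufw] → [edavufew]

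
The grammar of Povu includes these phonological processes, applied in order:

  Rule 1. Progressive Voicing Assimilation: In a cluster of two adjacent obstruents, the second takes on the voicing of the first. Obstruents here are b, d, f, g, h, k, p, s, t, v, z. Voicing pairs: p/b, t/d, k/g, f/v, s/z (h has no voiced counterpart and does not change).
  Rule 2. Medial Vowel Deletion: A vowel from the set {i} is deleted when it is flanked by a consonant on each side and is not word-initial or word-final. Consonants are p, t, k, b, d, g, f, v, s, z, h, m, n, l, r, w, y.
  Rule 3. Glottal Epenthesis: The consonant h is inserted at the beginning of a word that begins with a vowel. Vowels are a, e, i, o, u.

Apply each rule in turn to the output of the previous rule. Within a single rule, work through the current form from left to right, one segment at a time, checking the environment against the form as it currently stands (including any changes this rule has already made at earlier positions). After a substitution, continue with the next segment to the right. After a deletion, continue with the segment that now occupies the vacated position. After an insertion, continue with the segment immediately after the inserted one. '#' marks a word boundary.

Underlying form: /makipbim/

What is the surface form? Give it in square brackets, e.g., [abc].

Rule 1 Progressive Voicing Assimilation: [makipbim] → [makippim]
Rule 2 Medial Vowel Deletion: [makippim] → [makppm]
Rule 3 Glottal Epenthesis: no change — [makppm]

[makppm]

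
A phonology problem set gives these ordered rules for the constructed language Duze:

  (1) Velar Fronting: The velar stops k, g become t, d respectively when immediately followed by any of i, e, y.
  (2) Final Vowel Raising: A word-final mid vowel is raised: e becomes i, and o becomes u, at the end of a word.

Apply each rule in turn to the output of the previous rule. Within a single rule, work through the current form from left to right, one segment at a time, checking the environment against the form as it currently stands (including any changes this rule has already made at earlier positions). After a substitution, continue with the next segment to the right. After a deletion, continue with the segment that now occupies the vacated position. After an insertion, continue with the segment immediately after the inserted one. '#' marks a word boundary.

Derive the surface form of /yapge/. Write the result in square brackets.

[yapdi]

(1) Velar Fronting: [yapge] → [yapde]
(2) Final Vowel Raising: [yapde] → [yapdi]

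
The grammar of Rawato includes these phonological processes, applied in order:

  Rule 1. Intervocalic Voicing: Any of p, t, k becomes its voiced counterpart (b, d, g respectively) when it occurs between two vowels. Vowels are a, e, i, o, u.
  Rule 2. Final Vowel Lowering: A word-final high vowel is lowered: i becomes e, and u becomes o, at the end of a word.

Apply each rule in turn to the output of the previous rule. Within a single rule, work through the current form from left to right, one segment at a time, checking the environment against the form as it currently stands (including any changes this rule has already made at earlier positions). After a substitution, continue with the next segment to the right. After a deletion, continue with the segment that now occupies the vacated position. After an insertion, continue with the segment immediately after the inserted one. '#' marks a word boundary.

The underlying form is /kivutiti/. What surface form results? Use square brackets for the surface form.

[kivudide]

Rule 1 Intervocalic Voicing: [kivutiti] → [kivudidi]
Rule 2 Final Vowel Lowering: [kivudidi] → [kivudide]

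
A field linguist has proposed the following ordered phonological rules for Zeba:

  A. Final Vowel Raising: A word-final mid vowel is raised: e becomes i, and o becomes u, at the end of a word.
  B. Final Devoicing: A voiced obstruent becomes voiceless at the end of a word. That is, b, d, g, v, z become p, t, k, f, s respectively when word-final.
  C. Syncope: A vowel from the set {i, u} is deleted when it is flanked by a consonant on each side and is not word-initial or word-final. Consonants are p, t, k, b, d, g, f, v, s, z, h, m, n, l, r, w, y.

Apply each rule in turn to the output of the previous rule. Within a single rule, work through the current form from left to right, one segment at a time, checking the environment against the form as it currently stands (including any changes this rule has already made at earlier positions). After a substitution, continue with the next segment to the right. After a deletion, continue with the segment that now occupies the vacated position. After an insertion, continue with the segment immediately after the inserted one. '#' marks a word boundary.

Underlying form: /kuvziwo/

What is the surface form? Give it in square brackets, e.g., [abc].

A Final Vowel Raising: [kuvziwo] → [kuvziwu]
B Final Devoicing: no change — [kuvziwu]
C Syncope: [kuvziwu] → [kvzwu]

[kvzwu]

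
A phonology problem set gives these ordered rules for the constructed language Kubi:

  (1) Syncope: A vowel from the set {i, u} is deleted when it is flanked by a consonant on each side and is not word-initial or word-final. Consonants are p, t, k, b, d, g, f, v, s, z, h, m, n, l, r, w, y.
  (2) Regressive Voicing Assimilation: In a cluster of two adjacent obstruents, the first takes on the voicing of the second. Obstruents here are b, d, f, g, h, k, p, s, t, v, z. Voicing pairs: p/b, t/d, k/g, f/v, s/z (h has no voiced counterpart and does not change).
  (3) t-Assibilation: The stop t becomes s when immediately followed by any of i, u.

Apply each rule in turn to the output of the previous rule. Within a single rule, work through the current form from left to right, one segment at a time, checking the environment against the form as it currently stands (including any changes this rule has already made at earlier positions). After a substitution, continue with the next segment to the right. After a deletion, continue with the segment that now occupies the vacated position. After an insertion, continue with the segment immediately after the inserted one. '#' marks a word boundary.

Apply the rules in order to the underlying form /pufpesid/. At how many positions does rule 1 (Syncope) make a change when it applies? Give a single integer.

(1) Syncope: [pufpesid] → [pfpesd]
(2) Regressive Voicing Assimilation: [pfpesd] → [pfpezd]
(3) t-Assibilation: no change — [pfpezd]
Rule 1 changed 2 position(s).

2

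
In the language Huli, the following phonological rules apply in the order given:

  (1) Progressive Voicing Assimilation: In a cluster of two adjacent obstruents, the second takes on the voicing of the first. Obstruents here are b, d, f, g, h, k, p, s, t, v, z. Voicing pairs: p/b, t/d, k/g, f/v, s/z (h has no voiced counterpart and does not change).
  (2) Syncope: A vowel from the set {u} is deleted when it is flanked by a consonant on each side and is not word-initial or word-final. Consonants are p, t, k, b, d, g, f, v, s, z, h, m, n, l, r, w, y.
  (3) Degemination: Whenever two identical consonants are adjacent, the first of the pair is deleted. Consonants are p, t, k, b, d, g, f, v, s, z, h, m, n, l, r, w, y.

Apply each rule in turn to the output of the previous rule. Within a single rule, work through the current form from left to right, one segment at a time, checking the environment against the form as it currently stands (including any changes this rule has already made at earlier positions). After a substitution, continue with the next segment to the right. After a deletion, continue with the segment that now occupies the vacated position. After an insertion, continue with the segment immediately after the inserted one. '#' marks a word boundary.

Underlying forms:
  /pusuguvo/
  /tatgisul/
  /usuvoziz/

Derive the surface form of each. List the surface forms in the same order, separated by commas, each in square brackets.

[psgvo], [tatkisl], [usvoziz]

/pusuguvo/:
  (1) Progressive Voicing Assimilation: no change — [pusuguvo]
  (2) Syncope: [pusuguvo] → [psgvo]
  (3) Degemination: no change — [psgvo]
/tatgisul/:
  (1) Progressive Voicing Assimilation: [tatgisul] → [tatkisul]
  (2) Syncope: [tatkisul] → [tatkisl]
  (3) Degemination: no change — [tatkisl]
/usuvoziz/:
  (1) Progressive Voicing Assimilation: no change — [usuvoziz]
  (2) Syncope: [usuvoziz] → [usvoziz]
  (3) Degemination: no change — [usvoziz]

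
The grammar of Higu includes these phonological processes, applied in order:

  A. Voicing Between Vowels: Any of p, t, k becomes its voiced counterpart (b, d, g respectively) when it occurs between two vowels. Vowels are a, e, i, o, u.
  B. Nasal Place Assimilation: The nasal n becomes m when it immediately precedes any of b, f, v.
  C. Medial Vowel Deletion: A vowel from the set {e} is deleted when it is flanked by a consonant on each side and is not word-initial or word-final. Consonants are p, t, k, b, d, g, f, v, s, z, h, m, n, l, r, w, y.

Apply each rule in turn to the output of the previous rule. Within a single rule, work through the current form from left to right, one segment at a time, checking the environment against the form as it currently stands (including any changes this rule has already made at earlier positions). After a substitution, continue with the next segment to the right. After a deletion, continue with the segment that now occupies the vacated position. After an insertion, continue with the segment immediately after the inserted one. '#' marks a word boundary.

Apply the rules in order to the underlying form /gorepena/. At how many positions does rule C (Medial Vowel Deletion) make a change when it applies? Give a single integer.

A Voicing Between Vowels: [gorepena] → [gorebena]
B Nasal Place Assimilation: no change — [gorebena]
C Medial Vowel Deletion: [gorebena] → [gorbna]
Rule C changed 2 position(s).

2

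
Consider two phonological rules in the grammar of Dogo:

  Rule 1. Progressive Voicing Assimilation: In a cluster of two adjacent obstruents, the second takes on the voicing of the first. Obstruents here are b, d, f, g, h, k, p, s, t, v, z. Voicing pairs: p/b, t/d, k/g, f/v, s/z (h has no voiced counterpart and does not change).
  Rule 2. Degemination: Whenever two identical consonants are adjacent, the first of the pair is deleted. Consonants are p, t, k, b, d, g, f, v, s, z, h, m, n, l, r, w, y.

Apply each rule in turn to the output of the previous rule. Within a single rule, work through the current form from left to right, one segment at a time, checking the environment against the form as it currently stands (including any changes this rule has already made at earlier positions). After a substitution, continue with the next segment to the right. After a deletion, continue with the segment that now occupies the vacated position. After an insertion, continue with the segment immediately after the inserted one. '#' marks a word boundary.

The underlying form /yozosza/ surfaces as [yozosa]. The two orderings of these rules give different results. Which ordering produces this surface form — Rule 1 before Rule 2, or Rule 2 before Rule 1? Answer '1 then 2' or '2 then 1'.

Order 1 then 2:
  1 Progressive Voicing Assimilation: [yozosza] → [yozossa]
  2 Degemination: [yozossa] → [yozosa]
  result: [yozosa]
Order 2 then 1:
  2 Degemination: no change — [yozosza]
  1 Progressive Voicing Assimilation: [yozosza] → [yozossa]
  result: [yozossa]

1 then 2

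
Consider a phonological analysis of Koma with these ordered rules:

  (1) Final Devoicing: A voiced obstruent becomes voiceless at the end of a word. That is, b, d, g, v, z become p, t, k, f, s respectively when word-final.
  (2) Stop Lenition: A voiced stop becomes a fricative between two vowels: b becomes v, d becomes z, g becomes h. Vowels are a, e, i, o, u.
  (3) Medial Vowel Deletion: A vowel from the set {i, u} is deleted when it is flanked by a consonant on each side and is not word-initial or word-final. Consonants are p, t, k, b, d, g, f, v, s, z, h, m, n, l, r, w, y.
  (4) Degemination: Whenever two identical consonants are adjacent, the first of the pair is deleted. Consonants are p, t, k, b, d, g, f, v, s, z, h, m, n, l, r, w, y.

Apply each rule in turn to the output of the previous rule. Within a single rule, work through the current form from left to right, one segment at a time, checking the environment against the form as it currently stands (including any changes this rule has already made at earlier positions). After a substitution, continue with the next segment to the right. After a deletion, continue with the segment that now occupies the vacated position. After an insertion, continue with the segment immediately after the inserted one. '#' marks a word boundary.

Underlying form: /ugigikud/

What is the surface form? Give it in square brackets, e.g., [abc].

(1) Final Devoicing: [ugigikud] → [ugigikut]
(2) Stop Lenition: [ugigikut] → [uhihikut]
(3) Medial Vowel Deletion: [uhihikut] → [uhhkt]
(4) Degemination: [uhhkt] → [uhkt]

[uhkt]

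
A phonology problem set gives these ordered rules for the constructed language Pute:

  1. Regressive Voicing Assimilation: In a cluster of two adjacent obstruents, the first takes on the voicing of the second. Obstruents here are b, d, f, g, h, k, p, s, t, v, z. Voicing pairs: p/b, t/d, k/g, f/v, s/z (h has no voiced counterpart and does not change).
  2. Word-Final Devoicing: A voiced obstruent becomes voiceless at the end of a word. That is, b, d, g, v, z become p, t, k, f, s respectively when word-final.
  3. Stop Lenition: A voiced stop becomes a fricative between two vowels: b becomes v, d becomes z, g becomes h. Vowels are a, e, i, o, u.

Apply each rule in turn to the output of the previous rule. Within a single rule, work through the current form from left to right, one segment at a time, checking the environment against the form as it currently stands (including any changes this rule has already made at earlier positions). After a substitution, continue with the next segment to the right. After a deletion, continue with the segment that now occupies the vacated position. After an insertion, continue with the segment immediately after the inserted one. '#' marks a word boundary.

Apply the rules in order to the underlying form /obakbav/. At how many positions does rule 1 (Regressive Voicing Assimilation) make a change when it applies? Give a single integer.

1 Regressive Voicing Assimilation: [obakbav] → [obagbav]
2 Word-Final Devoicing: [obagbav] → [obagbaf]
3 Stop Lenition: [obagbaf] → [ovagbaf]
Rule 1 changed 1 position(s).

1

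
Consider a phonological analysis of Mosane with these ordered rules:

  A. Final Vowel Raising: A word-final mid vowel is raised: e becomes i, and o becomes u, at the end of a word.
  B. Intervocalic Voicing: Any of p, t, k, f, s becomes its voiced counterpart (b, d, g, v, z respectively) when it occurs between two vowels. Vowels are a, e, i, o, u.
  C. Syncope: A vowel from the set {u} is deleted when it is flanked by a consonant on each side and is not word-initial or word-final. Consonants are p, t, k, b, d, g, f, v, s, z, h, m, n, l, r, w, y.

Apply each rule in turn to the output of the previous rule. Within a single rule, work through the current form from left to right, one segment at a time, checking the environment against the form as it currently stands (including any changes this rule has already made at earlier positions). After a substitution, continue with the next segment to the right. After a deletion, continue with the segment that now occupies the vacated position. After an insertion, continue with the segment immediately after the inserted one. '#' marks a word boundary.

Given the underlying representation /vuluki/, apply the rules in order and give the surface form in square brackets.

A Final Vowel Raising: no change — [vuluki]
B Intervocalic Voicing: [vuluki] → [vulugi]
C Syncope: [vulugi] → [vlgi]

[vlgi]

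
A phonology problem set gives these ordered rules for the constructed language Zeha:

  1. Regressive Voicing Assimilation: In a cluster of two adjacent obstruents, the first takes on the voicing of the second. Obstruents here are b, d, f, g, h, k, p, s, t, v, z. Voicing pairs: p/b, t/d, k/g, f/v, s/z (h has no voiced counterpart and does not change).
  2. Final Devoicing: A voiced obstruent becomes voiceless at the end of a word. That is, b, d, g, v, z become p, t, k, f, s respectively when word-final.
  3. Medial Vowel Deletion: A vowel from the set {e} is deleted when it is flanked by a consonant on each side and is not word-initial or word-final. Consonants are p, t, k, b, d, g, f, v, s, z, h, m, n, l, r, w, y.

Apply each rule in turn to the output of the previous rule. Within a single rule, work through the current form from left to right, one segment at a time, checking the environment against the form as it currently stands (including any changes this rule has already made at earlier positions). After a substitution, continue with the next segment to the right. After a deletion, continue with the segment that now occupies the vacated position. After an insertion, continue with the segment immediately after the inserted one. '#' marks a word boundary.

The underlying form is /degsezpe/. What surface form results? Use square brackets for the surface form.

1 Regressive Voicing Assimilation: [degsezpe] → [deksespe]
2 Final Devoicing: no change — [deksespe]
3 Medial Vowel Deletion: [deksespe] → [dksspe]

[dksspe]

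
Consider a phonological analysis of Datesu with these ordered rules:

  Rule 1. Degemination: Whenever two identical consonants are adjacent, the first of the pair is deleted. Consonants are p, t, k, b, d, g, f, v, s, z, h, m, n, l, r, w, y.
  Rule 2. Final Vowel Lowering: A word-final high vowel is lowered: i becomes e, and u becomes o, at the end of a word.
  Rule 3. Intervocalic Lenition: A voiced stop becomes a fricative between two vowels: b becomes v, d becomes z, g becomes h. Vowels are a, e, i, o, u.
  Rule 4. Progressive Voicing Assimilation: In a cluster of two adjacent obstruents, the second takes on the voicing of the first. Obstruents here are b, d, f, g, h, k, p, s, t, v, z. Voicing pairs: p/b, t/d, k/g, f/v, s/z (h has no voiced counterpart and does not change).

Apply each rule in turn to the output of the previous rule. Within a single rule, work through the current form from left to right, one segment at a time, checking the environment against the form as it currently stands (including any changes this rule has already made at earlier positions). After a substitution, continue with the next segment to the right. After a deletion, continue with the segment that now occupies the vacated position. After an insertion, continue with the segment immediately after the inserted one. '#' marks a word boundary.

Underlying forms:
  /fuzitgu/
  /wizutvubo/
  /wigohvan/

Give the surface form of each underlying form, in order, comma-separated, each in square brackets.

[fuzitko], [wizutfuvo], [wihohfan]

/fuzitgu/:
  Rule 1 Degemination: no change — [fuzitgu]
  Rule 2 Final Vowel Lowering: [fuzitgu] → [fuzitgo]
  Rule 3 Intervocalic Lenition: no change — [fuzitgo]
  Rule 4 Progressive Voicing Assimilation: [fuzitgo] → [fuzitko]
/wizutvubo/:
  Rule 1 Degemination: no change — [wizutvubo]
  Rule 2 Final Vowel Lowering: no change — [wizutvubo]
  Rule 3 Intervocalic Lenition: [wizutvubo] → [wizutvuvo]
  Rule 4 Progressive Voicing Assimilation: [wizutvuvo] → [wizutfuvo]
/wigohvan/:
  Rule 1 Degemination: no change — [wigohvan]
  Rule 2 Final Vowel Lowering: no change — [wigohvan]
  Rule 3 Intervocalic Lenition: [wigohvan] → [wihohvan]
  Rule 4 Progressive Voicing Assimilation: [wihohvan] → [wihohfan]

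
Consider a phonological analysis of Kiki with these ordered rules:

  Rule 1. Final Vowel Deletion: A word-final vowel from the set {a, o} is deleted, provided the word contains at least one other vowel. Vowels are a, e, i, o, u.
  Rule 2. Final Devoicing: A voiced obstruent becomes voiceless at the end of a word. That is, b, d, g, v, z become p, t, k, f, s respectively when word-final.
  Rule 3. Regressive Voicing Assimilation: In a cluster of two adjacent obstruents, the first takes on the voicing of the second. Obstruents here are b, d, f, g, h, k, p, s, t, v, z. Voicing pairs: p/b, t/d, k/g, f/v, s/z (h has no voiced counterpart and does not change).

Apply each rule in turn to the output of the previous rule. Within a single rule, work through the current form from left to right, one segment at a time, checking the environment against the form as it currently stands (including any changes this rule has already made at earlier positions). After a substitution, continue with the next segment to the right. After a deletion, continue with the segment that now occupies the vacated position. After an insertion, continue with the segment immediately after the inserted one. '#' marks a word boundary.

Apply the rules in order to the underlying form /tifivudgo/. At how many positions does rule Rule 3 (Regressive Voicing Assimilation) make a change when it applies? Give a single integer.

Rule 1 Final Vowel Deletion: [tifivudgo] → [tifivudg]
Rule 2 Final Devoicing: [tifivudg] → [tifivudk]
Rule 3 Regressive Voicing Assimilation: [tifivudk] → [tifivutk]
Rule Rule 3 changed 1 position(s).

1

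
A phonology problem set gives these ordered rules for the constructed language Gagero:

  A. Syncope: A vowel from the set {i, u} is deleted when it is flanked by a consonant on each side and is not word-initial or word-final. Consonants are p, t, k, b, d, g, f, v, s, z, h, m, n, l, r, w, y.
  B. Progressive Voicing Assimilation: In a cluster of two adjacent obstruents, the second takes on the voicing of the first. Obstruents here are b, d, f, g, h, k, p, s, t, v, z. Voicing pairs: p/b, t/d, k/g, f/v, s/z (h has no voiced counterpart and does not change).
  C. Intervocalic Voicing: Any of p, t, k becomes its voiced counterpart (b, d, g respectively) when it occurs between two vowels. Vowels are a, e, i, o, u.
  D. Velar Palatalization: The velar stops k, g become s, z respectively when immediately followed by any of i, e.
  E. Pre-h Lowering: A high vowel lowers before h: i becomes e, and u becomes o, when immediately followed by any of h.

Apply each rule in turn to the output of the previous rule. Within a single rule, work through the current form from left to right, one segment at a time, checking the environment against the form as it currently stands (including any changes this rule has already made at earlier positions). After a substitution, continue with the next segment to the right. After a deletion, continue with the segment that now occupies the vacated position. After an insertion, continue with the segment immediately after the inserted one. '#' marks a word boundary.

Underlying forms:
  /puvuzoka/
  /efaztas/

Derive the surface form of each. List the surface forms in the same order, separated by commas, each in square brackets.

/puvuzoka/:
  A Syncope: [puvuzoka] → [pvzoka]
  B Progressive Voicing Assimilation: [pvzoka] → [pfsoka]
  C Intervocalic Voicing: [pfsoka] → [pfsoga]
  D Velar Palatalization: no change — [pfsoga]
  E Pre-h Lowering: no change — [pfsoga]
/efaztas/:
  A Syncope: no change — [efaztas]
  B Progressive Voicing Assimilation: [efaztas] → [efazdas]
  C Intervocalic Voicing: no change — [efazdas]
  D Velar Palatalization: no change — [efazdas]
  E Pre-h Lowering: no change — [efazdas]

[pfsoga], [efazdas]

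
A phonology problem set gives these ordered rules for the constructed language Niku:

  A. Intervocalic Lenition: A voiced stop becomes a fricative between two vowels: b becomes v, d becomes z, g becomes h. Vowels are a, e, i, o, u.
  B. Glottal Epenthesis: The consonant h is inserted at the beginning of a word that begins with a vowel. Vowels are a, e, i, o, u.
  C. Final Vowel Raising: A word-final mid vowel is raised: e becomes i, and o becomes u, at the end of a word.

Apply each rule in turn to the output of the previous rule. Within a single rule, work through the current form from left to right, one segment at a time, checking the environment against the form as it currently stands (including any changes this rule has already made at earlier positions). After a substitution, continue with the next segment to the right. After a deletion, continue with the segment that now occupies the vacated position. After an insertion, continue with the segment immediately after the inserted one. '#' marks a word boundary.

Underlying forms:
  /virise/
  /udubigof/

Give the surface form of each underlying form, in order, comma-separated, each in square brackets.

/virise/:
  A Intervocalic Lenition: no change — [virise]
  B Glottal Epenthesis: no change — [virise]
  C Final Vowel Raising: [virise] → [virisi]
/udubigof/:
  A Intervocalic Lenition: [udubigof] → [uzuvihof]
  B Glottal Epenthesis: [uzuvihof] → [huzuvihof]
  C Final Vowel Raising: no change — [huzuvihof]

[virisi], [huzuvihof]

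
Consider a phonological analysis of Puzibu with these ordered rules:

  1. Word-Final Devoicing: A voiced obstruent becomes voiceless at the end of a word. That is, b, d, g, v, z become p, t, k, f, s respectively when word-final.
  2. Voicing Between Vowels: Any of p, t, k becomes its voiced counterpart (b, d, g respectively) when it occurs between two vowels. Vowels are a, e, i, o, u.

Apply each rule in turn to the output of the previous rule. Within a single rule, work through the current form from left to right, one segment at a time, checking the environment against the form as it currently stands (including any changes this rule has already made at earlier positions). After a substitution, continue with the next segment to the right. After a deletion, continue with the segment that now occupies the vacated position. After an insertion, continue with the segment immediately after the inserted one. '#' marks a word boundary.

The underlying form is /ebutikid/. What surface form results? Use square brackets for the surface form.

[ebudigit]

1 Word-Final Devoicing: [ebutikid] → [ebutikit]
2 Voicing Between Vowels: [ebutikit] → [ebudigit]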